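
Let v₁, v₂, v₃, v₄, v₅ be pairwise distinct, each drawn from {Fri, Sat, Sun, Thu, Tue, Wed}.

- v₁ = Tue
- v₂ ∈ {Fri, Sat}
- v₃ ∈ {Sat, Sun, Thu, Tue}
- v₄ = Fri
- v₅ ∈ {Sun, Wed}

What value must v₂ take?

v₁ has just one choice, so v₁ = Tue. Eliminate Tue elsewhere: v₃.
v₄'s domain is down to {Fri}, so v₄ = Fri. Remove Fri from v₂.
So v₂ = Sat.

Sat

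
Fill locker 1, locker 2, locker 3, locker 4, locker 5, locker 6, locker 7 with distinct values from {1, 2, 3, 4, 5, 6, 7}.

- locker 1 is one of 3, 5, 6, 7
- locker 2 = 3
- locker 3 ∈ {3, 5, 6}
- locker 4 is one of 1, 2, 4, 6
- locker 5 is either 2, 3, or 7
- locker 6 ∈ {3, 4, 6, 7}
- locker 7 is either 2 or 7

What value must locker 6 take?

locker 2 must be 3 (only option left). Strike 3 from locker 1, locker 3, locker 5, locker 6.
The 6 still-open variables together cover exactly {1, 2, 4, 5, 6, 7} — 6 values for 6 variables — and 1 appears only in locker 4's list, so locker 4 = 1.
The 5 still-open variables together cover exactly {2, 4, 5, 6, 7} — 5 values for 5 variables — and 4 appears only in locker 6's list, so locker 6 = 4.

4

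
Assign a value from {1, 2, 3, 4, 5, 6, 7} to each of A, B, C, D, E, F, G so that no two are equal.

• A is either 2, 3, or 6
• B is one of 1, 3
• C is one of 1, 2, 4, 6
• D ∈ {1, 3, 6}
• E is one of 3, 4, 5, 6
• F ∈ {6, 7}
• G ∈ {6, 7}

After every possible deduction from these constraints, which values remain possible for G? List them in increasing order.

The 7 variables draw from only 7 values {1, 2, 3, 4, 5, 6, 7}, so each is used; only E can be 5, hence E = 5.
The 6 still-open variables draw from only 6 values {1, 2, 3, 4, 6, 7}, so each is used; only C can be 4, hence C = 4.
Among the 5 still-open variables, 2 fits only A (and all 5 values in {1, 2, 3, 6, 7} must be used), so A = 2.
The 2 variables F and G are confined to {6, 7}, which locks those values in; drop them from D.
No further eliminations apply; G can still be any of 6, 7.

6, 7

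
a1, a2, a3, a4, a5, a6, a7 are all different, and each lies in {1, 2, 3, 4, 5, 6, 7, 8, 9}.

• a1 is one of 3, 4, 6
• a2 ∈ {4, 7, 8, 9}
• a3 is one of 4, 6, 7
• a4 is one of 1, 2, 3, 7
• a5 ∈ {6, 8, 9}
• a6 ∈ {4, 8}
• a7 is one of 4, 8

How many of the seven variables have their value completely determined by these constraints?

1

a6 and a7 between them cover only {4, 8} — a naked pair. Remove those values from a1, a2, a3, a5.
a2, a3, a5 between them cover only {6, 7, 9} — a naked triple. Remove those values from a1, a4.
That leaves a1 = 3. Remove 3 from a4.
Determined: a1=3. The other variables each still have more than one consistent value. That makes 1.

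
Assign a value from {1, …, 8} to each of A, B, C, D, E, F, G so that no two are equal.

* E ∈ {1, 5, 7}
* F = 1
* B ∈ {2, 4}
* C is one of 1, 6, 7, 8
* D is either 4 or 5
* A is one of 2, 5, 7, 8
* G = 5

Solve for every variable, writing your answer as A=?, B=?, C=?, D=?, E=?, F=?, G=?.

F has just one choice, so F = 1. So C, E can't be 1.
That leaves G = 5. So A, D, E can't be 5.
That leaves D = 4. So B can't be 4.
E must be 7 (only option left). Remove 7 from A, C.
B has just one choice, so B = 2. Remove 2 from A.
A has just one choice, so A = 8. Strike 8 from C.
C has just one choice, so C = 6.

A=8, B=2, C=6, D=4, E=7, F=1, G=5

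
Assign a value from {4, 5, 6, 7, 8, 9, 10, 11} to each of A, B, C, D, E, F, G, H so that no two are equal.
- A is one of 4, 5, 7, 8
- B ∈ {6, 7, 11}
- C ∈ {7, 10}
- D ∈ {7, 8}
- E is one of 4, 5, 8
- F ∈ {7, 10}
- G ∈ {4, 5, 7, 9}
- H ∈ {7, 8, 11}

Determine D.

8

The 8 variables together cover exactly {4, 5, 6, 7, 8, 9, 10, 11} — 8 values for 8 variables — and 6 appears only in B's list, so B = 6.
The 7 still-open variables draw from only 7 values {4, 5, 7, 8, 9, 10, 11}, so each is used; only G can be 9, hence G = 9.
The 6 still-open variables draw from only 6 values {4, 5, 7, 8, 10, 11}, so each is used; only H can be 11, hence H = 11.
C and F between them cover only {7, 10} — a naked pair. Remove those values from A, D.
So D = 8.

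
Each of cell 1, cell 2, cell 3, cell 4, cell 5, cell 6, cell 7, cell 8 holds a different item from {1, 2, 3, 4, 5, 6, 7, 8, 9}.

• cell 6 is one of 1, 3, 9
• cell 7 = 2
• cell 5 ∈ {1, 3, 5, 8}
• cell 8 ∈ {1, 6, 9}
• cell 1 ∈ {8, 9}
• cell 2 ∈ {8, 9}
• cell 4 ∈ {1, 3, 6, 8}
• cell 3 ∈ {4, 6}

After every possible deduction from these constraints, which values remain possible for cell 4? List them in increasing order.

cell 7's domain is down to {2}, so cell 7 = 2.
The 7 still-open variables together cover exactly {1, 3, 4, 5, 6, 8, 9} — 7 values for 7 variables — and 4 appears only in cell 3's list, so cell 3 = 4.
The 6 still-open variables together cover exactly {1, 3, 5, 6, 8, 9} — 6 values for 6 variables — and 5 appears only in cell 5's list, so cell 5 = 5.
cell 1 and cell 2 between them cover only {8, 9} — a naked pair. Remove those values from cell 4, cell 6, cell 8.
No further eliminations apply; cell 4 can still be any of 1, 3, 6.

1, 3, 6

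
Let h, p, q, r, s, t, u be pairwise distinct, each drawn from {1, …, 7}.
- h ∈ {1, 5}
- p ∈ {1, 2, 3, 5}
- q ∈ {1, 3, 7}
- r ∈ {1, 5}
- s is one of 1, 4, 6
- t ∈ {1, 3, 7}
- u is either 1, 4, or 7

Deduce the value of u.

4

The 7 variables draw from only 7 values {1, 2, 3, 4, 5, 6, 7}, so each is used; only p can be 2, hence p = 2.
The 6 still-open variables draw from only 6 values {1, 3, 4, 5, 6, 7}, so each is used; only s can be 6, hence s = 6.
Among the 5 still-open variables, 4 fits only u (and all 5 values in {1, 3, 4, 5, 7} must be used), so u = 4.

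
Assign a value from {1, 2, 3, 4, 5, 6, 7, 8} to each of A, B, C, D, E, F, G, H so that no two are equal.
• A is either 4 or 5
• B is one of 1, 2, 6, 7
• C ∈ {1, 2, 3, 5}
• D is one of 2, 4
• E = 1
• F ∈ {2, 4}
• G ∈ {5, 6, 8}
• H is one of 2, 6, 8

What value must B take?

7

E has just one choice, so E = 1. Strike 1 from B, C.
The 7 still-open variables draw from only 7 values {2, 3, 4, 5, 6, 7, 8}, so each is used; only C can be 3, hence C = 3.
The 6 still-open variables together cover exactly {2, 4, 5, 6, 7, 8} — 6 values for 6 variables — and 7 appears only in B's list, so B = 7.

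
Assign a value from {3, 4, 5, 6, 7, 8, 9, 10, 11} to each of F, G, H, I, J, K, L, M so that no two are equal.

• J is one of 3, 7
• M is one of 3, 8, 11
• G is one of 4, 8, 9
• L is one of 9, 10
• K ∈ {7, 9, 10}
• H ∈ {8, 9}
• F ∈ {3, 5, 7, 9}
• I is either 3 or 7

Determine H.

8

The 8 variables draw from only 8 values {3, 4, 5, 7, 8, 9, 10, 11}, so each is used; only G can be 4, hence G = 4.
The 7 still-open variables draw from only 7 values {3, 5, 7, 8, 9, 10, 11}, so each is used; only F can be 5, hence F = 5.
Among the 6 still-open variables, 11 fits only M (and all 6 values in {3, 7, 8, 9, 10, 11} must be used), so M = 11.
The 5 still-open variables together cover exactly {3, 7, 8, 9, 10} — 5 values for 5 variables — and 8 appears only in H's list, so H = 8.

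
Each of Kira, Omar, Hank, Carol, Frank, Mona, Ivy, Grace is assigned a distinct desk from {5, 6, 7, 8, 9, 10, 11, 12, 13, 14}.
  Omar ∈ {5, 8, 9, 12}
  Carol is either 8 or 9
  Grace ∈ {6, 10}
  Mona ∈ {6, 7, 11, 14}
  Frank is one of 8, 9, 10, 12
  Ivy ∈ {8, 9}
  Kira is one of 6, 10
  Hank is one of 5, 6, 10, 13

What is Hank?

The 2 variables Kira and Grace are confined to {6, 10}, which locks those values in; drop them from Hank, Frank, Mona.
Carol and Ivy between them cover only {8, 9} — a naked pair. Remove those values from Omar, Frank.
That leaves Frank = 12. Strike 12 from Omar.
Omar has just one choice, so Omar = 5. Strike 5 from Hank.
So Hank = 13.

13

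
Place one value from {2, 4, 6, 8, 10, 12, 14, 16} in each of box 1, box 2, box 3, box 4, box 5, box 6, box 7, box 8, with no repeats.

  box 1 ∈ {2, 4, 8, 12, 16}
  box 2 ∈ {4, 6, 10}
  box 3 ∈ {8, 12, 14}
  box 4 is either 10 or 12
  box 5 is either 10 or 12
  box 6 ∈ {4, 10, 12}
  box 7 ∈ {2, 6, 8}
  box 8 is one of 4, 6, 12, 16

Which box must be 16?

box 8

The 8 variables together cover exactly {2, 4, 6, 8, 10, 12, 14, 16} — 8 values for 8 variables — and 14 appears only in box 3's list, so box 3 = 14.
box 4 and box 5 share exactly the 2 values {10, 12}; by pigeonhole those values go to them, so strike 10, 12 from box 1, box 2, box 6, box 8.
box 6 has just one choice, so box 6 = 4. Remove 4 from box 1, box 2, box 8.
box 2's domain is down to {6}, so box 2 = 6. Eliminate 6 elsewhere: box 7, box 8.
So 16 goes to box 8.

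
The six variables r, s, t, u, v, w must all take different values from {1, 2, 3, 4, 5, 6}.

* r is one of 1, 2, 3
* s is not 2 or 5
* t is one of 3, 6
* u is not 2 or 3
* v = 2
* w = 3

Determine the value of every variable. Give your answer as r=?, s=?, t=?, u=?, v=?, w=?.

r=1, s=4, t=6, u=5, v=2, w=3

v's domain is down to {2}, so v = 2. So r can't be 2.
w has just one choice, so w = 3. Remove 3 from r, s, t.
That leaves r = 1. Remove 1 from s, u.
t must be 6 (only option left). Eliminate 6 elsewhere: s, u.
s must be 4 (only option left). Remove 4 from u.
u must be 5 (only option left).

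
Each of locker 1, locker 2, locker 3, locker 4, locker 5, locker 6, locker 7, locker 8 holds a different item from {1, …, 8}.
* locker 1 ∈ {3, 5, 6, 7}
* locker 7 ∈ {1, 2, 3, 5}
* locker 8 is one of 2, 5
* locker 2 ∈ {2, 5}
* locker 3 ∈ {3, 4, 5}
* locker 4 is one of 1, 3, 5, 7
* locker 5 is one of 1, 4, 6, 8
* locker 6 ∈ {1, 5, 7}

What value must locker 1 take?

6

The 8 variables draw from only 8 values {1, 2, 3, 4, 5, 6, 7, 8}, so each is used; only locker 5 can be 8, hence locker 5 = 8.
Among the 7 still-open variables, 4 fits only locker 3 (and all 7 values in {1, 2, 3, 4, 5, 6, 7} must be used), so locker 3 = 4.
Among the 6 still-open variables, 6 fits only locker 1 (and all 6 values in {1, 2, 3, 5, 6, 7} must be used), so locker 1 = 6.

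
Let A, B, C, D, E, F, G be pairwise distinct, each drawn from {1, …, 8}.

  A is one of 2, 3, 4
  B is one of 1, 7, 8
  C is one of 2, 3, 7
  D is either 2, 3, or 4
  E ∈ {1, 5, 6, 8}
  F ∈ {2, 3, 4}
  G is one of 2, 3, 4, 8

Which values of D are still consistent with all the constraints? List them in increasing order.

A, D, F share exactly the 3 values {2, 3, 4}; by pigeonhole those values go to them, so strike 2, 3, 4 from C, G.
C's domain is down to {7}, so C = 7. Eliminate 7 elsewhere: B.
G must be 8 (only option left). Eliminate 8 elsewhere: B, E.
B's domain is down to {1}, so B = 1. Remove 1 from E.
No further eliminations apply; D can still be any of 2, 3, 4.

2, 3, 4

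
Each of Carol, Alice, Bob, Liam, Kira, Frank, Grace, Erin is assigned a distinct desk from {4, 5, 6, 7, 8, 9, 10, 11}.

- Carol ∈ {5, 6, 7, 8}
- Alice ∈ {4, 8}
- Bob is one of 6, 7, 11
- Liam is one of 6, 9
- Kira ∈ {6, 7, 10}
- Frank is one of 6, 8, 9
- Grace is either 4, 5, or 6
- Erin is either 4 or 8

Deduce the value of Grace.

5

The 8 variables together cover exactly {4, 5, 6, 7, 8, 9, 10, 11} — 8 values for 8 variables — and 10 appears only in Kira's list, so Kira = 10.
The 7 still-open variables together cover exactly {4, 5, 6, 7, 8, 9, 11} — 7 values for 7 variables — and 11 appears only in Bob's list, so Bob = 11.
The 6 still-open variables together cover exactly {4, 5, 6, 7, 8, 9} — 6 values for 6 variables — and 7 appears only in Carol's list, so Carol = 7.
The 5 still-open variables draw from only 5 values {4, 5, 6, 8, 9}, so each is used; only Grace can be 5, hence Grace = 5.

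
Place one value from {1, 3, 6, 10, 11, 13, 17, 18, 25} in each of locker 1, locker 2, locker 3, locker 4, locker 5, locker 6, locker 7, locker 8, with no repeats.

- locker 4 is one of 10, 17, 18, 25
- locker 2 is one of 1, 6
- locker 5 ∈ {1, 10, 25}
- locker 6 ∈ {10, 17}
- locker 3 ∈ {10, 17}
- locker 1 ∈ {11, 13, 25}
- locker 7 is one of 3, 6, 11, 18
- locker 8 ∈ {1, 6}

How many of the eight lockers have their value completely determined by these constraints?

2

The 2 variables locker 2 and locker 8 are confined to {1, 6}, which locks those values in; drop them from locker 5, locker 7.
locker 3 and locker 6 share exactly the 2 values {10, 17}; by pigeonhole those values go to them, so strike 10, 17 from locker 4, locker 5.
locker 5's domain is down to {25}, so locker 5 = 25. So locker 1, locker 4 can't be 25.
locker 4's domain is down to {18}, so locker 4 = 18. Eliminate 18 elsewhere: locker 7.
Determined: locker 4=18, locker 5=25. The other lockers each still have more than one consistent value. That makes 2.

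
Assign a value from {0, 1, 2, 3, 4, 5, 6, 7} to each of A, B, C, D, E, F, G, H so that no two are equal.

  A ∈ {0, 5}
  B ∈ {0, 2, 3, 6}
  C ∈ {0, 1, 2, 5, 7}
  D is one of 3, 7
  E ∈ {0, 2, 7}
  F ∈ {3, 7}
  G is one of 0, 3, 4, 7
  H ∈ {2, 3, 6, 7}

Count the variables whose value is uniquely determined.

3

Among the 8 variables, 1 fits only C (and all 8 values in {0, 1, 2, 3, 4, 5, 6, 7} must be used), so C = 1.
The 7 still-open variables together cover exactly {0, 2, 3, 4, 5, 6, 7} — 7 values for 7 variables — and 4 appears only in G's list, so G = 4.
The 6 still-open variables draw from only 6 values {0, 2, 3, 5, 6, 7}, so each is used; only A can be 5, hence A = 5.
D and F between them cover only {3, 7} — a naked pair. Remove those values from B, E, H.
Determined: A=5, C=1, G=4. The other variables each still have more than one consistent value. That makes 3.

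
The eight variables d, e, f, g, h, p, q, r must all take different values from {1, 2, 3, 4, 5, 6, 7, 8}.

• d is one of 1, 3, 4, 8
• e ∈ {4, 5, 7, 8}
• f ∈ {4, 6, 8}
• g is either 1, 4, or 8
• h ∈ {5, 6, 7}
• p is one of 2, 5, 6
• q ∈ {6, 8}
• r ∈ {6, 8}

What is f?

Among the 8 variables, 2 fits only p (and all 8 values in {1, 2, 3, 4, 5, 6, 7, 8} must be used), so p = 2.
Among the 7 still-open variables, 3 fits only d (and all 7 values in {1, 3, 4, 5, 6, 7, 8} must be used), so d = 3.
The 6 still-open variables together cover exactly {1, 4, 5, 6, 7, 8} — 6 values for 6 variables — and 1 appears only in g's list, so g = 1.
q and r share exactly the 2 values {6, 8}; by pigeonhole those values go to them, so strike 6, 8 from e, f, h.
So f = 4.

4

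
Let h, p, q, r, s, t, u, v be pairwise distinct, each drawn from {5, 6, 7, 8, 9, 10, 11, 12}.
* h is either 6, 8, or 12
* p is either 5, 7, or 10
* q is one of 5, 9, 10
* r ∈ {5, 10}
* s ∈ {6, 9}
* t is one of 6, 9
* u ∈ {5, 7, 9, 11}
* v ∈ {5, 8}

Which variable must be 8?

Among the 8 variables, 11 fits only u (and all 8 values in {5, 6, 7, 8, 9, 10, 11, 12} must be used), so u = 11.
The 7 still-open variables draw from only 7 values {5, 6, 7, 8, 9, 10, 12}, so each is used; only p can be 7, hence p = 7.
Among the 6 still-open variables, 12 fits only h (and all 6 values in {5, 6, 8, 9, 10, 12} must be used), so h = 12.
The 5 still-open variables together cover exactly {5, 6, 8, 9, 10} — 5 values for 5 variables — and 8 appears only in v's list, so v = 8.

v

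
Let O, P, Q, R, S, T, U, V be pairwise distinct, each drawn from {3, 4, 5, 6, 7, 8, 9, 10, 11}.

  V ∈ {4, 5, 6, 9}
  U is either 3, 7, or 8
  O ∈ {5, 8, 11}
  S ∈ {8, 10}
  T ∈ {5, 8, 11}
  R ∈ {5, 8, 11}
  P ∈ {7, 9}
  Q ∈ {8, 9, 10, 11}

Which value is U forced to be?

3

O, R, T between them cover only {5, 8, 11} — a naked triple. Remove those values from Q, S, U, V.
S's domain is down to {10}, so S = 10. Strike 10 from Q.
Q must be 9 (only option left). Remove 9 from P, V.
P's domain is down to {7}, so P = 7. Remove 7 from U.
So U = 3.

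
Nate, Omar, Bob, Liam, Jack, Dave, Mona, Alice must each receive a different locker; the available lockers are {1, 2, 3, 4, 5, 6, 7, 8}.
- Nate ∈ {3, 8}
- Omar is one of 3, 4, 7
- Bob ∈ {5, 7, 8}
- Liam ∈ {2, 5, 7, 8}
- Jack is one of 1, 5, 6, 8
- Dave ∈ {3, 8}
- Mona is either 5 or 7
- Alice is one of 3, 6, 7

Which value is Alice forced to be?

The 8 variables together cover exactly {1, 2, 3, 4, 5, 6, 7, 8} — 8 values for 8 variables — and 1 appears only in Jack's list, so Jack = 1.
The 7 still-open variables draw from only 7 values {2, 3, 4, 5, 6, 7, 8}, so each is used; only Liam can be 2, hence Liam = 2.
The 6 still-open variables together cover exactly {3, 4, 5, 6, 7, 8} — 6 values for 6 variables — and 4 appears only in Omar's list, so Omar = 4.
The 5 still-open variables together cover exactly {3, 5, 6, 7, 8} — 5 values for 5 variables — and 6 appears only in Alice's list, so Alice = 6.

6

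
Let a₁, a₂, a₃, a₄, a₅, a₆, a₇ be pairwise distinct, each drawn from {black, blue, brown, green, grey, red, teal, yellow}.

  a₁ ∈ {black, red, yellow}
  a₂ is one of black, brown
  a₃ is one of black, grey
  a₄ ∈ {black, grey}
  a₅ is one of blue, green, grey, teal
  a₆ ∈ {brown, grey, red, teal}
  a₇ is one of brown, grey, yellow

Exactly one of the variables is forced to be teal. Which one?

a₃ and a₄ share exactly the 2 values {black, grey}; by pigeonhole those values go to them, so strike black, grey from a₁, a₂, a₅, a₆, a₇.
a₂ has just one choice, so a₂ = brown. So a₆, a₇ can't be brown.
a₇ must be yellow (only option left). Eliminate yellow elsewhere: a₁.
a₁ must be red (only option left). So a₆ can't be red.
So teal goes to a₆.

a₆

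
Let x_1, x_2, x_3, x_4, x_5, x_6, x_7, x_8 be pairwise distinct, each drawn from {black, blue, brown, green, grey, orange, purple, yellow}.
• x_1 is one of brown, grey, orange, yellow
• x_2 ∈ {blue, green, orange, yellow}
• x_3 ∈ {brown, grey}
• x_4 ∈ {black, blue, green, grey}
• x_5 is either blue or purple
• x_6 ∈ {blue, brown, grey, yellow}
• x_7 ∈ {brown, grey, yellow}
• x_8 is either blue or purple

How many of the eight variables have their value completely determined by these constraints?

The 8 variables together cover exactly {black, blue, brown, green, grey, orange, purple, yellow} — 8 values for 8 variables — and black appears only in x_4's list, so x_4 = black.
The 7 still-open variables together cover exactly {blue, brown, green, grey, orange, purple, yellow} — 7 values for 7 variables — and green appears only in x_2's list, so x_2 = green.
The 6 still-open variables together cover exactly {blue, brown, grey, orange, purple, yellow} — 6 values for 6 variables — and orange appears only in x_1's list, so x_1 = orange.
x_5 and x_8 between them cover only {blue, purple} — a naked pair. Remove those values from x_6.
Determined: x_1=orange, x_2=green, x_4=black. The other variables each still have more than one consistent value. That makes 3.

3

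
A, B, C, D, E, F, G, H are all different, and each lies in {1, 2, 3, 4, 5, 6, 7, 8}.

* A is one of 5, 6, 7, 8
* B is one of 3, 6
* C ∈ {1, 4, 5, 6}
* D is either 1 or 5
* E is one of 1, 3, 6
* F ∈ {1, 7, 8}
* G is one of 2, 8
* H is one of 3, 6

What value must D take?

5

The 8 variables draw from only 8 values {1, 2, 3, 4, 5, 6, 7, 8}, so each is used; only G can be 2, hence G = 2.
Among the 7 still-open variables, 4 fits only C (and all 7 values in {1, 3, 4, 5, 6, 7, 8} must be used), so C = 4.
The 2 variables B and H are confined to {3, 6}, which locks those values in; drop them from A, E.
E has just one choice, so E = 1. Eliminate 1 elsewhere: D, F.
So D = 5.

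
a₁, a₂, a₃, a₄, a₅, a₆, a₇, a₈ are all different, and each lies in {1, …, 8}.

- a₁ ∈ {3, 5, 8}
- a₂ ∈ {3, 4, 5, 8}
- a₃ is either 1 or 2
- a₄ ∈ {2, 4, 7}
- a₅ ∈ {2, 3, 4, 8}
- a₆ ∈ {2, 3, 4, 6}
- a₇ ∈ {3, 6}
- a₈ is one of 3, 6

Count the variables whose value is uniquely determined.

Among the 8 variables, 1 fits only a₃ (and all 8 values in {1, 2, 3, 4, 5, 6, 7, 8} must be used), so a₃ = 1.
Among the 7 still-open variables, 7 fits only a₄ (and all 7 values in {2, 3, 4, 5, 6, 7, 8} must be used), so a₄ = 7.
a₇ and a₈ between them cover only {3, 6} — a naked pair. Remove those values from a₁, a₂, a₅, a₆.
Determined: a₃=1, a₄=7. The other variables each still have more than one consistent value. That makes 2.

2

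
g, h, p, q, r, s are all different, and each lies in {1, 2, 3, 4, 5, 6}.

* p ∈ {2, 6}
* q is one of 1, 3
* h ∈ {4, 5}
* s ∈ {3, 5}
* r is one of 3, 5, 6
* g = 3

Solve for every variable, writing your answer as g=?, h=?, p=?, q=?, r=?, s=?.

g=3, h=4, p=2, q=1, r=6, s=5

g must be 3 (only option left). Remove 3 from q, r, s.
q's domain is down to {1}, so q = 1.
s has just one choice, so s = 5. So h, r can't be 5.
h has just one choice, so h = 4.
r has just one choice, so r = 6. Eliminate 6 elsewhere: p.
p has just one choice, so p = 2.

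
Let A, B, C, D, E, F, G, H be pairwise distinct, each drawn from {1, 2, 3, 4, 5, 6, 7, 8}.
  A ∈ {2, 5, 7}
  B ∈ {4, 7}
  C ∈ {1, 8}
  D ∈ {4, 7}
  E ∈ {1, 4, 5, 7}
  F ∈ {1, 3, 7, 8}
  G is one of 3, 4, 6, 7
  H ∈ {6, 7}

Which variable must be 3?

G

The 8 variables draw from only 8 values {1, 2, 3, 4, 5, 6, 7, 8}, so each is used; only A can be 2, hence A = 2.
The 7 still-open variables together cover exactly {1, 3, 4, 5, 6, 7, 8} — 7 values for 7 variables — and 5 appears only in E's list, so E = 5.
B and D between them cover only {4, 7} — a naked pair. Remove those values from F, G, H.
That leaves H = 6. Remove 6 from G.
So 3 goes to G.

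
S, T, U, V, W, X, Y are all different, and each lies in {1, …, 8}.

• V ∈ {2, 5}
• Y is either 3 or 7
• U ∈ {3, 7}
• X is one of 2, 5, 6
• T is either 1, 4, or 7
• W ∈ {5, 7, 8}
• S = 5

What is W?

8

S's domain is down to {5}, so S = 5. Eliminate 5 elsewhere: V, W, X.
That leaves V = 2. Strike 2 from X.
X's domain is down to {6}, so X = 6.
U and Y between them cover only {3, 7} — a naked pair. Remove those values from T, W.
So W = 8.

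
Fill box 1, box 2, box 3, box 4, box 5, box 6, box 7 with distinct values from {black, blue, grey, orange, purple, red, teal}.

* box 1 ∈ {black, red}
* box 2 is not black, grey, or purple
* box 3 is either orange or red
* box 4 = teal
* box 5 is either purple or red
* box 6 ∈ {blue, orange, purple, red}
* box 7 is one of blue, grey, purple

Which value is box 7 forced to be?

box 4 must be teal (only option left). Strike teal from box 2.
Among the 6 still-open variables, black fits only box 1 (and all 6 values in {black, blue, grey, orange, purple, red} must be used), so box 1 = black.
The 5 still-open variables together cover exactly {blue, grey, orange, purple, red} — 5 values for 5 variables — and grey appears only in box 7's list, so box 7 = grey.

grey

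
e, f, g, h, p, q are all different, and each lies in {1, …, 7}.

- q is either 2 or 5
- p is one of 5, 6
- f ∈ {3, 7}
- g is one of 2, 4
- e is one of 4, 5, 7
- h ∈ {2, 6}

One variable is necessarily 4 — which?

The 6 variables together cover exactly {2, 3, 4, 5, 6, 7} — 6 values for 6 variables — and 3 appears only in f's list, so f = 3.
The 5 still-open variables draw from only 5 values {2, 4, 5, 6, 7}, so each is used; only e can be 7, hence e = 7.
Among the 4 still-open variables, 4 fits only g (and all 4 values in {2, 4, 5, 6} must be used), so g = 4.

g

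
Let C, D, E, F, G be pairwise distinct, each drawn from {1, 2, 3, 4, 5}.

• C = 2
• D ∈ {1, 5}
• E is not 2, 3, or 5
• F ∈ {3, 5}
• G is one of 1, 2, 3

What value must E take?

4

C has just one choice, so C = 2. Strike 2 from G.
Among the 4 still-open variables, 4 fits only E (and all 4 values in {1, 3, 4, 5} must be used), so E = 4.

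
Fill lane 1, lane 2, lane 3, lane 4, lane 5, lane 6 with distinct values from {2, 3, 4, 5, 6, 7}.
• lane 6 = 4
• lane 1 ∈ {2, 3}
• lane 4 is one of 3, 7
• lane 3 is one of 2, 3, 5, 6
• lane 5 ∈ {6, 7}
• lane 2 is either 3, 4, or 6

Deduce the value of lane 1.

2

lane 6 must be 4 (only option left). Eliminate 4 elsewhere: lane 2.
The 5 still-open variables together cover exactly {2, 3, 5, 6, 7} — 5 values for 5 variables — and 5 appears only in lane 3's list, so lane 3 = 5.
The 4 still-open variables draw from only 4 values {2, 3, 6, 7}, so each is used; only lane 1 can be 2, hence lane 1 = 2.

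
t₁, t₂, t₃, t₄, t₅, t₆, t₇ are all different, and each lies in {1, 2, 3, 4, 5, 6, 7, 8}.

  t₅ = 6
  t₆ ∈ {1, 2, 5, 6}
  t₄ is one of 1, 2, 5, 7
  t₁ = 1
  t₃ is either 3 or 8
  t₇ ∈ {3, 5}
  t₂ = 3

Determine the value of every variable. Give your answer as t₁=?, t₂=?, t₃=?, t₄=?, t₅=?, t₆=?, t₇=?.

t₁=1, t₂=3, t₃=8, t₄=7, t₅=6, t₆=2, t₇=5

t₁'s domain is down to {1}, so t₁ = 1. So t₄, t₆ can't be 1.
That leaves t₂ = 3. Eliminate 3 elsewhere: t₃, t₇.
t₃ must be 8 (only option left).
t₅'s domain is down to {6}, so t₅ = 6. So t₆ can't be 6.
t₇'s domain is down to {5}, so t₇ = 5. So t₄, t₆ can't be 5.
That leaves t₆ = 2. So t₄ can't be 2.
t₄ must be 7 (only option left).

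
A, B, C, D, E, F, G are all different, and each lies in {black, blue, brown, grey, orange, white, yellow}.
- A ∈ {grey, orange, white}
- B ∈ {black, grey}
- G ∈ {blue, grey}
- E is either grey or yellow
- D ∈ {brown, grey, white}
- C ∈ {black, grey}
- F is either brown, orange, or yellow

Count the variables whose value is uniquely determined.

2

The 7 variables draw from only 7 values {black, blue, brown, grey, orange, white, yellow}, so each is used; only G can be blue, hence G = blue.
B and C between them cover only {black, grey} — a naked pair. Remove those values from A, D, E.
E's domain is down to {yellow}, so E = yellow. Remove yellow from F.
Determined: E=yellow, G=blue. The other variables each still have more than one consistent value. That makes 2.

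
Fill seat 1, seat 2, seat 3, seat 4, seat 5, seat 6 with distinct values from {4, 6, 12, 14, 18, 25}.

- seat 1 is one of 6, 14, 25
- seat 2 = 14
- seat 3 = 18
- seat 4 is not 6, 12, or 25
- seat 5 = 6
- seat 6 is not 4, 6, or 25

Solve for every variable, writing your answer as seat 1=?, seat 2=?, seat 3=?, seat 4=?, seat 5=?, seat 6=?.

seat 1=25, seat 2=14, seat 3=18, seat 4=4, seat 5=6, seat 6=12

seat 2's domain is down to {14}, so seat 2 = 14. Remove 14 from seat 1, seat 4, seat 6.
seat 3 has just one choice, so seat 3 = 18. Remove 18 from seat 4, seat 6.
seat 4's domain is down to {4}, so seat 4 = 4.
That leaves seat 5 = 6. So seat 1 can't be 6.
seat 6 has just one choice, so seat 6 = 12.
seat 1 has just one choice, so seat 1 = 25.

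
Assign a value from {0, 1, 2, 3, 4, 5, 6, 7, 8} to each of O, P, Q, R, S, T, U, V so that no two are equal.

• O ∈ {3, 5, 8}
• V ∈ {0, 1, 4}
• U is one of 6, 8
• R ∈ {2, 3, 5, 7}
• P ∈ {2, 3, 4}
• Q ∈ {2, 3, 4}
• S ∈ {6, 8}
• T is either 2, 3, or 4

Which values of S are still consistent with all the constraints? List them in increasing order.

6, 8

The 2 variables S and U are confined to {6, 8}, which locks those values in; drop them from O.
P, Q, T between them cover only {2, 3, 4} — a naked triple. Remove those values from O, R, V.
O must be 5 (only option left). Eliminate 5 elsewhere: R.
That leaves R = 7.
No further eliminations apply; S can still be any of 6, 8.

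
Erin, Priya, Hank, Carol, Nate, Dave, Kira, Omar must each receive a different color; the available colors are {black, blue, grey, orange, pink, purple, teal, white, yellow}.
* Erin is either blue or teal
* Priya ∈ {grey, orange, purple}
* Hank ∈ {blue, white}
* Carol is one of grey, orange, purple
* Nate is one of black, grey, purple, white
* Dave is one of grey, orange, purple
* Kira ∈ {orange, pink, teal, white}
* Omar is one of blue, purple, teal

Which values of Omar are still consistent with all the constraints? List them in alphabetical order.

blue, teal

The 8 variables draw from only 8 values {black, blue, grey, orange, pink, purple, teal, white}, so each is used; only Nate can be black, hence Nate = black.
The 7 still-open variables draw from only 7 values {blue, grey, orange, pink, purple, teal, white}, so each is used; only Kira can be pink, hence Kira = pink.
Among the 6 still-open variables, white fits only Hank (and all 6 values in {blue, grey, orange, purple, teal, white} must be used), so Hank = white.
The 3 variables Priya, Carol, Dave are confined to {grey, orange, purple}, which locks those values in; drop them from Omar.
No further eliminations apply; Omar can still be any of blue, teal.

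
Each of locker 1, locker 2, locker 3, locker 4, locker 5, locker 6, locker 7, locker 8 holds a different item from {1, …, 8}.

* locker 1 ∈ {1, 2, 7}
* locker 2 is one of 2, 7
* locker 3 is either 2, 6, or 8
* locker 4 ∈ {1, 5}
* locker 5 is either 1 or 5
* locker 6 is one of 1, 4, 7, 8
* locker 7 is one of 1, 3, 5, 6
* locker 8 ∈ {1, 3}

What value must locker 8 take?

The 8 variables together cover exactly {1, 2, 3, 4, 5, 6, 7, 8} — 8 values for 8 variables — and 4 appears only in locker 6's list, so locker 6 = 4.
Among the 7 still-open variables, 8 fits only locker 3 (and all 7 values in {1, 2, 3, 5, 6, 7, 8} must be used), so locker 3 = 8.
The 6 still-open variables draw from only 6 values {1, 2, 3, 5, 6, 7}, so each is used; only locker 7 can be 6, hence locker 7 = 6.
The 5 still-open variables draw from only 5 values {1, 2, 3, 5, 7}, so each is used; only locker 8 can be 3, hence locker 8 = 3.

3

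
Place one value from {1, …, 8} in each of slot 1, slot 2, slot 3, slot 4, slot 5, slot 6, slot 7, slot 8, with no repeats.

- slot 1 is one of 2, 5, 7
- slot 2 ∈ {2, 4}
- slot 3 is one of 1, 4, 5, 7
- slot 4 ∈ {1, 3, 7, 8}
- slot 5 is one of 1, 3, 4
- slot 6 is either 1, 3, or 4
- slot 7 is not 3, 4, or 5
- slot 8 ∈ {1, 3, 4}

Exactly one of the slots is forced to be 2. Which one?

Among the 8 variables, 6 fits only slot 7 (and all 8 values in {1, 2, 3, 4, 5, 6, 7, 8} must be used), so slot 7 = 6.
The 7 still-open variables together cover exactly {1, 2, 3, 4, 5, 7, 8} — 7 values for 7 variables — and 8 appears only in slot 4's list, so slot 4 = 8.
slot 5, slot 6, slot 8 share exactly the 3 values {1, 3, 4}; by pigeonhole those values go to them, so strike 1, 3, 4 from slot 2, slot 3.

slot 2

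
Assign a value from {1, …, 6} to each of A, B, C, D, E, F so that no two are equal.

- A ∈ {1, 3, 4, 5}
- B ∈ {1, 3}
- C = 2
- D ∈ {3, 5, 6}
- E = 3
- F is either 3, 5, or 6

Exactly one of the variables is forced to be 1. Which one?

B

C's domain is down to {2}, so C = 2.
That leaves E = 3. Remove 3 from A, B, D, F.
So 1 goes to B.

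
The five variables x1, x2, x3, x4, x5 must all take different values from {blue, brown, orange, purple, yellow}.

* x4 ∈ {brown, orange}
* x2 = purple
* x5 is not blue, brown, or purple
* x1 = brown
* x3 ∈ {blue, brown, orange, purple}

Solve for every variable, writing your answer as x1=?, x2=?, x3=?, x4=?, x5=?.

x1 has just one choice, so x1 = brown. Strike brown from x3, x4.
That leaves x2 = purple. Strike purple from x3.
That leaves x4 = orange. So x3, x5 can't be orange.
x5 must be yellow (only option left).
x3 has just one choice, so x3 = blue.

x1=brown, x2=purple, x3=blue, x4=orange, x5=yellow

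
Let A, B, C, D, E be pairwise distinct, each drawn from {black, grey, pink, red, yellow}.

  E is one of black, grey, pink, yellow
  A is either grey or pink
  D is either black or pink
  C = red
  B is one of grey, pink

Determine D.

C's domain is down to {red}, so C = red.
The 4 still-open variables draw from only 4 values {black, grey, pink, yellow}, so each is used; only E can be yellow, hence E = yellow.
The 3 still-open variables draw from only 3 values {black, grey, pink}, so each is used; only D can be black, hence D = black.

black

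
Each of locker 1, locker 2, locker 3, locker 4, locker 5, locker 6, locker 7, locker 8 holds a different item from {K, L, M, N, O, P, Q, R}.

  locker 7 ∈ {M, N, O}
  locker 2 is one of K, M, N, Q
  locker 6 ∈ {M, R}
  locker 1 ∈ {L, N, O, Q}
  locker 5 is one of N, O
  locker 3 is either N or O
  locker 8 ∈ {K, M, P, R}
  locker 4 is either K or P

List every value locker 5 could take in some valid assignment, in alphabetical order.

The 8 variables draw from only 8 values {K, L, M, N, O, P, Q, R}, so each is used; only locker 1 can be L, hence locker 1 = L.
The 7 still-open variables together cover exactly {K, M, N, O, P, Q, R} — 7 values for 7 variables — and Q appears only in locker 2's list, so locker 2 = Q.
The 2 variables locker 3 and locker 5 are confined to {N, O}, which locks those values in; drop them from locker 7.
That leaves locker 7 = M. Strike M from locker 6, locker 8.
locker 6 must be R (only option left). Eliminate R elsewhere: locker 8.
No further eliminations apply; locker 5 can still be any of N, O.

N, O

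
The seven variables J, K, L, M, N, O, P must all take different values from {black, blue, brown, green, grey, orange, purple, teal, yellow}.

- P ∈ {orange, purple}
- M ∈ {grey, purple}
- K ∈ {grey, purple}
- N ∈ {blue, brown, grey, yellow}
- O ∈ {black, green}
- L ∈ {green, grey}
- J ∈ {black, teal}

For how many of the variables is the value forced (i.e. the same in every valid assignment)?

4

K and M between them cover only {grey, purple} — a naked pair. Remove those values from L, N, P.
L's domain is down to {green}, so L = green. Remove green from O.
That leaves O = black. Remove black from J.
That leaves P = orange.
J's domain is down to {teal}, so J = teal.
Determined: J=teal, L=green, O=black, P=orange. The other variables each still have more than one consistent value. That makes 4.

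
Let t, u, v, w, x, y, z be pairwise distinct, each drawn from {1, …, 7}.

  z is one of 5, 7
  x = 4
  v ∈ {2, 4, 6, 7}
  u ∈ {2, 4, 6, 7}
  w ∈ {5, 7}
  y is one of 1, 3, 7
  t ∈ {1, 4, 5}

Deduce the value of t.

1

x has just one choice, so x = 4. Strike 4 from t, u, v.
Among the 6 still-open variables, 3 fits only y (and all 6 values in {1, 2, 3, 5, 6, 7} must be used), so y = 3.
The 5 still-open variables draw from only 5 values {1, 2, 5, 6, 7}, so each is used; only t can be 1, hence t = 1.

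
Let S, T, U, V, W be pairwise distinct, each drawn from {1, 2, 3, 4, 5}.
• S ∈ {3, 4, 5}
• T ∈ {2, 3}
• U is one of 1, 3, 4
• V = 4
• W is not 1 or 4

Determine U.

V must be 4 (only option left). Strike 4 from S, U.
The 4 still-open variables draw from only 4 values {1, 2, 3, 5}, so each is used; only U can be 1, hence U = 1.

1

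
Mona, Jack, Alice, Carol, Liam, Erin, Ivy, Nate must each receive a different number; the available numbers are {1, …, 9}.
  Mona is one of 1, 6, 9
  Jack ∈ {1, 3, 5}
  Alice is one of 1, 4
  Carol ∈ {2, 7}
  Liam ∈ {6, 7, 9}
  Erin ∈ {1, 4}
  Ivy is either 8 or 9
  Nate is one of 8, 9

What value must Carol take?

The 2 variables Alice and Erin are confined to {1, 4}, which locks those values in; drop them from Mona, Jack.
Ivy and Nate between them cover only {8, 9} — a naked pair. Remove those values from Mona, Liam.
Mona must be 6 (only option left). Eliminate 6 elsewhere: Liam.
Liam's domain is down to {7}, so Liam = 7. Eliminate 7 elsewhere: Carol.
So Carol = 2.

2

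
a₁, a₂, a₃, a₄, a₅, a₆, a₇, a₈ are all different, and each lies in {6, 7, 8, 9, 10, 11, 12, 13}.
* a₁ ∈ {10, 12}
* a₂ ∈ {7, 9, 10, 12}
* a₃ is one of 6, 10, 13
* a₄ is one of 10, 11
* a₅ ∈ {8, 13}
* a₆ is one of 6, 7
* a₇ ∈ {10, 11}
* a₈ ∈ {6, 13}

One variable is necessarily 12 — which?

a₁

Among the 8 variables, 8 fits only a₅ (and all 8 values in {6, 7, 8, 9, 10, 11, 12, 13} must be used), so a₅ = 8.
The 7 still-open variables draw from only 7 values {6, 7, 9, 10, 11, 12, 13}, so each is used; only a₂ can be 9, hence a₂ = 9.
The 6 still-open variables together cover exactly {6, 7, 10, 11, 12, 13} — 6 values for 6 variables — and 7 appears only in a₆'s list, so a₆ = 7.
Among the 5 still-open variables, 12 fits only a₁ (and all 5 values in {6, 10, 11, 12, 13} must be used), so a₁ = 12.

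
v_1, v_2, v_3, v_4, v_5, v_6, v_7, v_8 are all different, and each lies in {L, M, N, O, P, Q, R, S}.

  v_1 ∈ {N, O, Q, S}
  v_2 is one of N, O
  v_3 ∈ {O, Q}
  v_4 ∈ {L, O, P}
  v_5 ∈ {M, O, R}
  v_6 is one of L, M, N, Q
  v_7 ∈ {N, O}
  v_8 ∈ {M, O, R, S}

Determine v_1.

S

Among the 8 variables, P fits only v_4 (and all 8 values in {L, M, N, O, P, Q, R, S} must be used), so v_4 = P.
The 7 still-open variables together cover exactly {L, M, N, O, Q, R, S} — 7 values for 7 variables — and L appears only in v_6's list, so v_6 = L.
v_2 and v_7 between them cover only {N, O} — a naked pair. Remove those values from v_1, v_3, v_5, v_8.
v_3's domain is down to {Q}, so v_3 = Q. Strike Q from v_1.
So v_1 = S.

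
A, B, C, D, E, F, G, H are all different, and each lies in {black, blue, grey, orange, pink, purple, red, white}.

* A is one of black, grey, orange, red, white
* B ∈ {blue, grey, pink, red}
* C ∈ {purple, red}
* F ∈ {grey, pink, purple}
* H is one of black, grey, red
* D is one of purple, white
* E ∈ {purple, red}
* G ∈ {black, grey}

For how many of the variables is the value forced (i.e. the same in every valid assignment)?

4

Among the 8 variables, blue fits only B (and all 8 values in {black, blue, grey, orange, pink, purple, red, white} must be used), so B = blue.
Among the 7 still-open variables, orange fits only A (and all 7 values in {black, grey, orange, pink, purple, red, white} must be used), so A = orange.
Among the 6 still-open variables, pink fits only F (and all 6 values in {black, grey, pink, purple, red, white} must be used), so F = pink.
The 5 still-open variables together cover exactly {black, grey, purple, red, white} — 5 values for 5 variables — and white appears only in D's list, so D = white.
C and E share exactly the 2 values {purple, red}; by pigeonhole those values go to them, so strike purple, red from H.
Determined: A=orange, B=blue, D=white, F=pink. The other variables each still have more than one consistent value. That makes 4.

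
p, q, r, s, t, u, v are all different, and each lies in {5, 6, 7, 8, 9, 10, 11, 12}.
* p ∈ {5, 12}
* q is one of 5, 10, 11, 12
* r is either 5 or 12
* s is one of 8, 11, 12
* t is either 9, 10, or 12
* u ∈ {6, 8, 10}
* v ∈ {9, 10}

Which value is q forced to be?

11

The 7 variables draw from only 7 values {5, 6, 8, 9, 10, 11, 12}, so each is used; only u can be 6, hence u = 6.
Among the 6 still-open variables, 8 fits only s (and all 6 values in {5, 8, 9, 10, 11, 12} must be used), so s = 8.
The 5 still-open variables together cover exactly {5, 9, 10, 11, 12} — 5 values for 5 variables — and 11 appears only in q's list, so q = 11.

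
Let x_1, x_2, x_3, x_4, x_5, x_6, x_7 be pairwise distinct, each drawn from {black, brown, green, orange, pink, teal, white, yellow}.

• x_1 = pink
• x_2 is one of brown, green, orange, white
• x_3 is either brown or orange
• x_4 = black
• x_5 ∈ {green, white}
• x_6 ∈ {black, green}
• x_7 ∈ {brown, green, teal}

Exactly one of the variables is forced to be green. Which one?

x_1 must be pink (only option left).
x_4 has just one choice, so x_4 = black. Remove black from x_6.
So green goes to x_6.

x_6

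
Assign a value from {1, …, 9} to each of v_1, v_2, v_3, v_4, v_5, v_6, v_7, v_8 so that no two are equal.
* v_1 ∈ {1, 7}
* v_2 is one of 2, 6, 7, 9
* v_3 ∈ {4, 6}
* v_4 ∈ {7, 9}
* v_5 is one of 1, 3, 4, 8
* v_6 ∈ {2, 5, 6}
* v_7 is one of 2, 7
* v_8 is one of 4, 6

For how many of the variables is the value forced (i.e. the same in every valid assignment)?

2

The 2 variables v_3 and v_8 are confined to {4, 6}, which locks those values in; drop them from v_2, v_5, v_6.
v_2, v_4, v_7 between them cover only {2, 7, 9} — a naked triple. Remove those values from v_1, v_6.
v_1 has just one choice, so v_1 = 1. So v_5 can't be 1.
v_6's domain is down to {5}, so v_6 = 5.
Determined: v_1=1, v_6=5. The other variables each still have more than one consistent value. That makes 2.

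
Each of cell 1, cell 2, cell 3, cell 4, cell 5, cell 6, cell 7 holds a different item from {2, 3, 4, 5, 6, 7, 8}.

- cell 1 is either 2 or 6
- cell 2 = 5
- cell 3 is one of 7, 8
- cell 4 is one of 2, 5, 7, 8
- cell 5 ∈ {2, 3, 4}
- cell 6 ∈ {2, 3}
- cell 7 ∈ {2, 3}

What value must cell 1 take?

cell 2 has just one choice, so cell 2 = 5. So cell 4 can't be 5.
The 6 still-open variables together cover exactly {2, 3, 4, 6, 7, 8} — 6 values for 6 variables — and 4 appears only in cell 5's list, so cell 5 = 4.
The 5 still-open variables draw from only 5 values {2, 3, 6, 7, 8}, so each is used; only cell 1 can be 6, hence cell 1 = 6.

6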